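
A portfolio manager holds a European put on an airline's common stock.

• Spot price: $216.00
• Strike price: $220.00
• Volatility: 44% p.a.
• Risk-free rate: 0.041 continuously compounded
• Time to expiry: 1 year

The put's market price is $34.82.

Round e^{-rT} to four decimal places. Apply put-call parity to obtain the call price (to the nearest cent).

exp(−rT) = exp(−0.041·1) = 0.9598
Put-call parity: C − P = S − K·e^(−rT) = 216 − 220·0.9598 = 216 − 211.1560 = 4.8440
C = P + (C − P) = 34.82 + (4.8440) = 39.6640

$39.66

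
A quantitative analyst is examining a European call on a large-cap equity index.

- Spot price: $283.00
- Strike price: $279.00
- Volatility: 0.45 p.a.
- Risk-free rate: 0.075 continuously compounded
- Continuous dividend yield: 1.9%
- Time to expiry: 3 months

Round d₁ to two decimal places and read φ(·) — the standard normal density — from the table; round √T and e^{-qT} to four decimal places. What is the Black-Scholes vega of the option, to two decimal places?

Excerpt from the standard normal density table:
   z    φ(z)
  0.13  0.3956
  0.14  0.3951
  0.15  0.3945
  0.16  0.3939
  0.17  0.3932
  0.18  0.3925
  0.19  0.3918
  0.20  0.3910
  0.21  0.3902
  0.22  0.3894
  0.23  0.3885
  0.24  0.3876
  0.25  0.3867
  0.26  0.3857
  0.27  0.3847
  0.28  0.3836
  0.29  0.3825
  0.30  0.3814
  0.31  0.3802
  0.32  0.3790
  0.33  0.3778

54.59

T = 0.25;  σ√T = 0.2250
d₁ = [ln(283/279) + (0.075 − 0.019 + 0.45²/2)·0.25] / 0.2250 = [0.0142 + 0.0393] / 0.2250 = 0.2380 ≈ 0.24
√T = √0.25 = 0.5000
φ(d₁) = φ(0.24) = 0.3876
exp(−qT) = exp(−0.019·0.25) = 0.9953
vega = S·exp(−qT)·φ(d₁)·√T = 283·0.9953·0.3876·0.5000 = 54.5876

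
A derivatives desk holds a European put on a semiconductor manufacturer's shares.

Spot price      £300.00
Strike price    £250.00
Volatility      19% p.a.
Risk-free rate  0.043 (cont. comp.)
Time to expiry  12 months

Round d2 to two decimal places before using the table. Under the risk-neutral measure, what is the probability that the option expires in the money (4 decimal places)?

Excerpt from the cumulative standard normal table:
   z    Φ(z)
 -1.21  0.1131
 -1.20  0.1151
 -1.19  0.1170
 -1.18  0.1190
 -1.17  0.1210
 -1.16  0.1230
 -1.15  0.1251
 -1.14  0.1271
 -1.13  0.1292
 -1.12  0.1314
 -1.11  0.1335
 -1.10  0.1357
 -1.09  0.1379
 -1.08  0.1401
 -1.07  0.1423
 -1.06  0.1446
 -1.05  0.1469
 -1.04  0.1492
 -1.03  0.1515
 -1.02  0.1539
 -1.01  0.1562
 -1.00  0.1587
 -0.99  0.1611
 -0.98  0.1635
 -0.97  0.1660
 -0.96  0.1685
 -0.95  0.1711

σ√T = 0.19 × 1.0000 = 0.1900
d₁ = [ln(300/250) + (0.043 + 0.19²/2)·1] / 0.1900 = [0.1823 + 0.0610] / 0.1900 = 1.2809 ⇒ 1.28
d₂ = d₁ − σ√T = 1.2809 − 0.1900 = 1.0909 ⇒ 1.09
Risk-neutral Pr[S_T < K] = N(−d₂) = N(-1.09) = 0.1379

0.1379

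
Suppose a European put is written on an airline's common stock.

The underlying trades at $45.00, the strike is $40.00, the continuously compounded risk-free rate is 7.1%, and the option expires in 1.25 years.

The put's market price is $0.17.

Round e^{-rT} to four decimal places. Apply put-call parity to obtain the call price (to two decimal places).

e^(−rT) = e^(−0.071·1.25) = 0.9151
Put-call parity: C − P = S − K·e^(−rT) = 45 − 40·0.9151 = 45 − 36.6040 = 8.3960
C = P + (C − P) = 0.17 + (8.3960) = 8.5660

$8.57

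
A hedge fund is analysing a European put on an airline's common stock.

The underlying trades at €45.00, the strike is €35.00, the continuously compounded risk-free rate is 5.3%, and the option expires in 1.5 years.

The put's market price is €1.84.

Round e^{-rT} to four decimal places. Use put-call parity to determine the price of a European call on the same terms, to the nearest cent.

e^(−rT) = e^(−0.053·1.5) = 0.9236
Put-call parity: C − P = S − K·e^(−rT) = 45 − 35·0.9236 = 45 − 32.3260 = 12.6740
C = P + (C − P) = 1.84 + (12.6740) = 14.5140

€14.51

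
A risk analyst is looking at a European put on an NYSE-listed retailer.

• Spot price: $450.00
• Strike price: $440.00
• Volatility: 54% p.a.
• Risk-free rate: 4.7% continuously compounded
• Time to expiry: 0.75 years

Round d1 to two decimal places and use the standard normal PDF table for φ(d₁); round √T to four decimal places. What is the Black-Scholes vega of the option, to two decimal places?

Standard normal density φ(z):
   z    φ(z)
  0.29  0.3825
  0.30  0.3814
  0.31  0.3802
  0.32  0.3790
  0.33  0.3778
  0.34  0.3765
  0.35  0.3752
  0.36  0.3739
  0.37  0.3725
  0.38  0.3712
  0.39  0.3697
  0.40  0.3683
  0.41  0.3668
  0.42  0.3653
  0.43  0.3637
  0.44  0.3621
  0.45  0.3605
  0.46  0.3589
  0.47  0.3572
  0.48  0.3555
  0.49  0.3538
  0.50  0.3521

T = 0.75;  σ√T = 0.4677
d₁ = [ln(450/440) + (0.047 + ½·0.54²)·0.75] / (σ√T) = (0.0225 + 0.1446) / 0.4677 = 0.3573 which rounds to 0.36
√T = √0.75 = 0.8660
φ(d₁) = φ(0.36) = 0.3739
vega = S·φ(d₁)·√T = 450·0.3739·0.8660 = 145.7088
(Call and put vega coincide under Black-Scholes.)

145.71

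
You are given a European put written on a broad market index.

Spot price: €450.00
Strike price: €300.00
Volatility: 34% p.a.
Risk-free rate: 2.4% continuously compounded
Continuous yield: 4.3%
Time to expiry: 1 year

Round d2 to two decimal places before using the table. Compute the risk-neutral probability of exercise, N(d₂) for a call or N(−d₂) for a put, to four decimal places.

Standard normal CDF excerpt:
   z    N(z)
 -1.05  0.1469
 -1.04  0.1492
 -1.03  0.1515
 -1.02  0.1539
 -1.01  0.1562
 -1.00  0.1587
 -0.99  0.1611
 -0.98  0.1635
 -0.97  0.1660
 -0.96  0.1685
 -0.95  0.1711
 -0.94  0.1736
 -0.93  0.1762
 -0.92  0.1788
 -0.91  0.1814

σ√T = 0.34 × 1.0000 = 0.3400
d₁ = [ln(450/300) + (0.024 − 0.043 + 0.34²/2)·1] / 0.3400 = [0.4055 + 0.0388] / 0.3400 = 1.3067 ≈ 1.31
d₂ = d₁ − σ√T = 1.3067 − 0.3400 = 0.9667 ≈ 0.97
Risk-neutral Pr[S_T < K] = N(−d₂) = N(-0.97) = 0.1660

0.1660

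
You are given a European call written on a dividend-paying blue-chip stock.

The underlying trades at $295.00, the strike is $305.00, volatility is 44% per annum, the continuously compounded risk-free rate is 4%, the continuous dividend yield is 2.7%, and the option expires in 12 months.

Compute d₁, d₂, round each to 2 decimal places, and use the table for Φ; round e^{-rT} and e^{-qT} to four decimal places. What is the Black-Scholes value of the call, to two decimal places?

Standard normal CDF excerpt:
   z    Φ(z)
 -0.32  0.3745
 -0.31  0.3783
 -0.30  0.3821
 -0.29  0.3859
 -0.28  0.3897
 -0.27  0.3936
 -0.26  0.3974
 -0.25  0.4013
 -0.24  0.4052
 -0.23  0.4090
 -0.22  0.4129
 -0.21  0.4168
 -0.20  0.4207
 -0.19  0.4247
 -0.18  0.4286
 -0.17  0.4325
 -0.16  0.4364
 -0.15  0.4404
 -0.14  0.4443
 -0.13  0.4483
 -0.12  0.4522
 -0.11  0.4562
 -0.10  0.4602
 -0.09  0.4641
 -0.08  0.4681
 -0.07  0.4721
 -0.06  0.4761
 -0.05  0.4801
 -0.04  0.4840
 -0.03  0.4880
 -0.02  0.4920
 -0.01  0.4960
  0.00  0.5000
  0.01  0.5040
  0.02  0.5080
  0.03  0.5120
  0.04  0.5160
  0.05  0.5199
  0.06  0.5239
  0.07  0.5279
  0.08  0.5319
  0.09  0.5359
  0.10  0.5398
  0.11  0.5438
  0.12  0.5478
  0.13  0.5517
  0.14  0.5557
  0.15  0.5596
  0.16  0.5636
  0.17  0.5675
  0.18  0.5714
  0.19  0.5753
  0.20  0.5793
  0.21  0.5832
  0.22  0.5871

T = 1;  σ√T = 0.4400
ln(S/K) + (r − q + σ²/2)T = ln(295/305) + (0.04 − 0.027 + 0.44²/2)·1 = -0.0333 + 0.1098 = 0.0765
d₁ = 0.0765 / 0.4400 = 0.1738 ⇒ 0.17
d₂ = d₁ − σ√T = 0.1738 − 0.4400 = -0.2662 ⇒ -0.27
exp(−qT) = exp(−0.027·1) = 0.9734;  exp(−rT) = exp(−0.04·1) = 0.9608
N(d₁) = N(0.17) = 0.5675;  N(d₂) = N(-0.27) = 0.3936
C = 295·0.9734·0.5675 − 305·0.9608·0.3936 = 162.9593 − 115.3421 = 47.6172

$47.62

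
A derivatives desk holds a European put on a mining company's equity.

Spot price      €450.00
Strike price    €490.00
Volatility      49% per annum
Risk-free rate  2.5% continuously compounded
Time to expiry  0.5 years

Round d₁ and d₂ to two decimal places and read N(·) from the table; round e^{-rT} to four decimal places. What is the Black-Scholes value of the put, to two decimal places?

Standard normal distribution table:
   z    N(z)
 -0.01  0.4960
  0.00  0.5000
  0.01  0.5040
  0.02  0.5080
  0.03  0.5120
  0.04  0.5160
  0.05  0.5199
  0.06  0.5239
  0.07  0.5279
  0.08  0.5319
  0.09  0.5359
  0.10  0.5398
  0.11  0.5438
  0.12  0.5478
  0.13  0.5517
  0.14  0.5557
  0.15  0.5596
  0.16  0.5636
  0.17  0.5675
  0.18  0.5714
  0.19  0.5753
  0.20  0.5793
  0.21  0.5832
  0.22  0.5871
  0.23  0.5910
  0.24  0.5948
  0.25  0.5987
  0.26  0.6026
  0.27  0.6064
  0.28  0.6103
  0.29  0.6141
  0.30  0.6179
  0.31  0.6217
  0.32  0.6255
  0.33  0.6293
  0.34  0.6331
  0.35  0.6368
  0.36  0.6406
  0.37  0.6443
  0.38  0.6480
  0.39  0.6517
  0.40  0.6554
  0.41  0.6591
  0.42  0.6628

σ√T = 0.49·√0.5 = 0.3465
d₁ = [ln(450/490) + (0.025 + 0.49²/2)·0.5] / 0.3465 = [-0.0852 + 0.0725] / 0.3465 = -0.0365 ≈ -0.04
d₂ = d₁ − σ√T = -0.0365 − 0.3465 = -0.3829 ≈ -0.38
exp(−rT) = exp(−0.025·0.5) = 0.9876
N(−d₂) = N(0.38) = 0.6480;  N(−d₁) = N(0.04) = 0.5160
P = 490·0.9876·0.6480 − 450·0.5160 = 313.5828 − 232.2000 = 81.3828

€81.38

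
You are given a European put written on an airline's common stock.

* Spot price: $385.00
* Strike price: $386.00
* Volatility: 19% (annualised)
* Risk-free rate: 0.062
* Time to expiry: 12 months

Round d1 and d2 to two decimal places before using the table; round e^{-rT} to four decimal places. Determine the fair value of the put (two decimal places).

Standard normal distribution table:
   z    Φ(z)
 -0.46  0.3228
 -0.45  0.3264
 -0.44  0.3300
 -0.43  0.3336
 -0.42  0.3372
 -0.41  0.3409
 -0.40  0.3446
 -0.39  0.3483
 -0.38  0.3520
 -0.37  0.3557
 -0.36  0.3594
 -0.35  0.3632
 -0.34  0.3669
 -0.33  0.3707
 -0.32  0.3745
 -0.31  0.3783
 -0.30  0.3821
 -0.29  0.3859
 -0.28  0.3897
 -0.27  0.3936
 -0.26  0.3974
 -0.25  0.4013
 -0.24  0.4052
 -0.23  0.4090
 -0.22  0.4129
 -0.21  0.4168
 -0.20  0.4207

T = 1;  σ√T = 0.1900
d₁ = [ln(385/386) + (0.062 + 0.19²/2)·1] / 0.1900 = [-0.0026 + 0.0800] / 0.1900 = 0.4077 → 0.41
d₂ = d₁ − σ√T = 0.4077 − 0.1900 = 0.2177 → 0.22
exp(−rT) = exp(−0.062·1) = 0.9399
N(−d₂) = N(-0.22) = 0.4129;  N(−d₁) = N(-0.41) = 0.3409
P = 386·0.9399·0.4129 − 385·0.3409 = 149.8007 − 131.2465 = 18.5542

$18.55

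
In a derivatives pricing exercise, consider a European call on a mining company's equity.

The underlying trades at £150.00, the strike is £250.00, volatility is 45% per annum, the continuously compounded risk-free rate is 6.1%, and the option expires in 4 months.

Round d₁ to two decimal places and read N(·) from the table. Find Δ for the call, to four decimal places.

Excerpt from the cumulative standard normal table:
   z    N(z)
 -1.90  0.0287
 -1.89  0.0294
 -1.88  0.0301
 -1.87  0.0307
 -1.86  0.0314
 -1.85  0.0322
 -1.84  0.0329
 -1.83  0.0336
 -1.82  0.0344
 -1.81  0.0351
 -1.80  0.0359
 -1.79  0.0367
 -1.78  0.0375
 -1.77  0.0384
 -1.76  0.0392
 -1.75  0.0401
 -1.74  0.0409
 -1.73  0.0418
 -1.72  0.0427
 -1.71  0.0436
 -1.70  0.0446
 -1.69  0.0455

0.0392

T = 0.3333;  σ√T = 0.2598
d₁ = [ln(150/250) + (0.061 + 0.45²/2)·0.3333] / 0.2598 = [-0.5108 + 0.0541] / 0.2598 = -1.7580 → -1.76
N(d₁) = N(-1.76) = 0.0392
Δ_call = N(d₁) = 0.0392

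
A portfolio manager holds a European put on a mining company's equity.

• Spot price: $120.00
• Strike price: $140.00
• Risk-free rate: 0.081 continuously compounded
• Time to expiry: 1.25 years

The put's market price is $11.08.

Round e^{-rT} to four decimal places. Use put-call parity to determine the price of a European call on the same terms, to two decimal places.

$4.56

exp(−rT) = exp(−0.081·1.25) = 0.9037
Put-call parity: C − P = S − K·e^(−rT) = 120 − 140·0.9037 = 120 − 126.5180 = -6.5180
C = P + (C − P) = 11.08 + (-6.5180) = 4.5620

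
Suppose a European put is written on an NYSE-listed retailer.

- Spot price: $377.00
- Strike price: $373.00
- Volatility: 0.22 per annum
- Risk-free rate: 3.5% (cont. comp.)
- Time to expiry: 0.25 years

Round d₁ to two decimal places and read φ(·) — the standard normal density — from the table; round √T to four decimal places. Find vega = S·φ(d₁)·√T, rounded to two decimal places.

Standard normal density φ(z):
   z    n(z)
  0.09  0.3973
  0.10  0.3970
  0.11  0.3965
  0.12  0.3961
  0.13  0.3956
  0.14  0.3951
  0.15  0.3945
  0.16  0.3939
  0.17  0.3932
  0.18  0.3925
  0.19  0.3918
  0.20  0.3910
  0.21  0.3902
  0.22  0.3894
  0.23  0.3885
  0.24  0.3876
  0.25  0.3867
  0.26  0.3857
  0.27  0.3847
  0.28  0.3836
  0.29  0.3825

73.23

T = 0.25;  σ√T = 0.1100
d₁ = [ln(377/373) + (0.035 + ½·0.22²)·0.25] / (σ√T) = (0.0107 + 0.0148) / 0.1100 = 0.2315 → 0.23
√T = √0.25 = 0.5000
φ(d₁) = φ(0.23) = 0.3885
vega = S·φ(d₁)·√T = 377·0.3885·0.5000 = 73.2323
(Vega is the same for a European call and put with the same parameters.)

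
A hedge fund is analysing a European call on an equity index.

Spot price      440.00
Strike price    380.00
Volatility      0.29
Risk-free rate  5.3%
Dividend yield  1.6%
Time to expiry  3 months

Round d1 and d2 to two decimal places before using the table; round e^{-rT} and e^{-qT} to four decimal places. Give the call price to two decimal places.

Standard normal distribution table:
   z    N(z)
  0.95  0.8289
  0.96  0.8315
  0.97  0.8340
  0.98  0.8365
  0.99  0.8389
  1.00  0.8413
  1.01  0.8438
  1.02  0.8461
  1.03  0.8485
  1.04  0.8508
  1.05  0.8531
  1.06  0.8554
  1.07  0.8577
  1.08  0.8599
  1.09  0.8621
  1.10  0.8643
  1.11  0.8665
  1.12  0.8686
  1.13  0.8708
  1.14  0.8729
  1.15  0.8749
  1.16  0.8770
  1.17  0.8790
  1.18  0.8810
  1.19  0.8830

T = 0.25;  σ√T = 0.1450
d₁ = [ln(440/380) + (0.053 − 0.016 + 0.29²/2)·0.25] / 0.1450 = [0.1466 + 0.0198] / 0.1450 = 1.1474 → 1.15
d₂ = d₁ − σ√T = 1.1474 − 0.1450 = 1.0024 → 1.00
exp(−qT) = exp(−0.016·0.25) = 0.9960;  exp(−rT) = exp(−0.053·0.25) = 0.9868
N(d₁) = N(1.15) = 0.8749;  N(d₂) = N(1.00) = 0.8413
C = 440·0.9960·0.8749 − 380·0.9868·0.8413 = 383.4162 − 315.4740 = 67.9421

67.94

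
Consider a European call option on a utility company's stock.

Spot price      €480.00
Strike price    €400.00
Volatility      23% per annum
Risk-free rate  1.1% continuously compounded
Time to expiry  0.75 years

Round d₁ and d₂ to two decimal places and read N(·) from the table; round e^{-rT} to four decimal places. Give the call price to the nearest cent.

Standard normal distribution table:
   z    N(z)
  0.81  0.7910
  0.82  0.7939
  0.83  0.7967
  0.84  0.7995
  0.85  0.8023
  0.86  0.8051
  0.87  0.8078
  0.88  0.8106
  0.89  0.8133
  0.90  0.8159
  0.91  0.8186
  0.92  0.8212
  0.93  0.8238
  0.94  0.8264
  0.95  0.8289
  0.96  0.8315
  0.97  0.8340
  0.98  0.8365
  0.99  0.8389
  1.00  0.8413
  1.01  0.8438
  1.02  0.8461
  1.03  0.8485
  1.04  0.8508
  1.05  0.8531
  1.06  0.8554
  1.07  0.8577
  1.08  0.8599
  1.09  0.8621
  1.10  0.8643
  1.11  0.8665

€91.19

σ√T = 0.23 × 0.8660 = 0.1992
d₁ = [ln(480/400) + (0.011 + ½·0.23²)·0.75] / (σ√T) = (0.1823 + 0.0281) / 0.1992 = 1.0563 ⇒ 1.06
d₂ = 1.0563 − 0.1992 = 0.8572 ⇒ 0.86
exp(−rT) = exp(−0.011·0.75) = 0.9918
C = 480·N(1.06) − 400·0.9918·N(0.86) = 480·0.8554 − 400·0.9918·0.8051 = 410.5920 − 319.3993 = 91.1927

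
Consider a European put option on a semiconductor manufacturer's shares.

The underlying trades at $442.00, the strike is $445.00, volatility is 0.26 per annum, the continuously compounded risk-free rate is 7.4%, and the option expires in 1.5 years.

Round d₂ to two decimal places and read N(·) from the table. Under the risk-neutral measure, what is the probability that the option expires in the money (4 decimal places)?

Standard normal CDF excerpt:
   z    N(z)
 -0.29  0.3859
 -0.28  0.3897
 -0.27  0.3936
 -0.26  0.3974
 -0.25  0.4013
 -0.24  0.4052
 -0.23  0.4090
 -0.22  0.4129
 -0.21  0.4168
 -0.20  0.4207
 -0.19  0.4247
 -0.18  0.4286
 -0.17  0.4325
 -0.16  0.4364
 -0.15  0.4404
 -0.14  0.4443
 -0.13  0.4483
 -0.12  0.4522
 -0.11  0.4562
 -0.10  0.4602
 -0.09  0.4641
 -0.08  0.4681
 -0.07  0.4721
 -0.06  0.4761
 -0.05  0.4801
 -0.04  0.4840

0.4325

σ√T = 0.26·√1.5 = 0.3184
d₁ = [ln(442/445) + (0.074 + 0.26²/2)·1.5] / 0.3184 = [-0.0068 + 0.1617] / 0.3184 = 0.4866 ⇒ 0.49
d₂ = d₁ − σ√T = 0.4866 − 0.3184 = 0.1681 ⇒ 0.17
Pr(exercise) under Q = N(−d₂) = N(-0.17) = 0.4325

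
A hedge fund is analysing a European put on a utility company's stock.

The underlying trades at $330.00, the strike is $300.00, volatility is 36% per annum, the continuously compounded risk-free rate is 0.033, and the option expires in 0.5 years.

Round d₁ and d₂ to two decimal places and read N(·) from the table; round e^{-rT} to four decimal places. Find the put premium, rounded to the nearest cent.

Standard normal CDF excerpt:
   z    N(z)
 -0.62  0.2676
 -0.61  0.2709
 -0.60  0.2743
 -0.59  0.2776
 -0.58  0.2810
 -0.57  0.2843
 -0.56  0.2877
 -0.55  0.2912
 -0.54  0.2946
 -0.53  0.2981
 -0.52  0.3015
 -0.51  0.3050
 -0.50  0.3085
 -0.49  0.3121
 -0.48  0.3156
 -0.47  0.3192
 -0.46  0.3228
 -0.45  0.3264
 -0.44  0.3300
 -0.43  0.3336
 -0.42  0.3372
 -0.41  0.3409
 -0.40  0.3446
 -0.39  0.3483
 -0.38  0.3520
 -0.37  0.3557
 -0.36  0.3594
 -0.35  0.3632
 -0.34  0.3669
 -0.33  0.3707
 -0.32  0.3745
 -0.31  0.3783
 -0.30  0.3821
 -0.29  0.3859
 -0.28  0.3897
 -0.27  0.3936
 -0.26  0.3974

$17.81

σ√T = 0.36·√0.5 = 0.2546
d₁ = [ln(330/300) + (0.033 + 0.36²/2)·0.5] / 0.2546 = [0.0953 + 0.0489] / 0.2546 = 0.5665 → 0.57
d₂ = d₁ − σ√T = 0.5665 − 0.2546 = 0.3120 → 0.31
exp(−rT) = exp(−0.033·0.5) = 0.9836
N(−d₂) = N(-0.31) = 0.3783;  N(−d₁) = N(-0.57) = 0.2843
P = 300·0.9836·0.3783 − 330·0.2843 = 111.6288 − 93.8190 = 17.8098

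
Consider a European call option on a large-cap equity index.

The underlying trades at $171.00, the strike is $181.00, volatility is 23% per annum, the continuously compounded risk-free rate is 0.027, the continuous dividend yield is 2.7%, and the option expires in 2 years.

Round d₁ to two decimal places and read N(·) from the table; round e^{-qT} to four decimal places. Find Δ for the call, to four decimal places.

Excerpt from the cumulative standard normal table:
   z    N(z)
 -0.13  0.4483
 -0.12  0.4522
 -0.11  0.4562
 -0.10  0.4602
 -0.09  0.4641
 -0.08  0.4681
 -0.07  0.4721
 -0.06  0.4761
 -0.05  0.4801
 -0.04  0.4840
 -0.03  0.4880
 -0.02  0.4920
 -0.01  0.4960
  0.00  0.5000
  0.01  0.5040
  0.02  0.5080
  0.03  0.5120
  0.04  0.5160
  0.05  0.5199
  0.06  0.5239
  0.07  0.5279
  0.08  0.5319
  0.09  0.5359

T = 2;  σ√T = 0.3253
d₁ = [ln(171/181) + (0.027 − 0.027 + ½·0.23²)·2] / (σ√T) = (-0.0568 + 0.0529) / 0.3253 = -0.0121 ⇒ -0.01
N(d₁) = N(-0.01) = 0.4960
Δ_call = exp(−qT)·N(d₁) = 0.9474·0.4960 = 0.4699

0.4699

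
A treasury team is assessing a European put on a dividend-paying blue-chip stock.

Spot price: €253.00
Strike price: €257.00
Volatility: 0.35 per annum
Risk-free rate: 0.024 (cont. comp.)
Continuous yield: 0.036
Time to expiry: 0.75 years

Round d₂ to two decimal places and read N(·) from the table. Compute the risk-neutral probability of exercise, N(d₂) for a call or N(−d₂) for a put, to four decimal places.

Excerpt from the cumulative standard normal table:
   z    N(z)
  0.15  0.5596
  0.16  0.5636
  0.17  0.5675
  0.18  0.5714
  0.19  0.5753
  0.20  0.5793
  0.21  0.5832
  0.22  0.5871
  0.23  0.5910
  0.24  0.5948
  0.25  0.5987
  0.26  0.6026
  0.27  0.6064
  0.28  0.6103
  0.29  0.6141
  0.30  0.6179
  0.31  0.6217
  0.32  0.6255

0.5910

σ√T = 0.35 × 0.8660 = 0.3031
d₁ = [ln(253/257) + (0.024 − 0.036 + 0.35²/2)·0.75] / 0.3031 = [-0.0157 + 0.0369] / 0.3031 = 0.0701 which rounds to 0.07
d₂ = d₁ − σ√T = 0.0701 − 0.3031 = -0.2330 which rounds to -0.23
Pr(exercise) under Q = N(−d₂) = N(0.23) = 0.5910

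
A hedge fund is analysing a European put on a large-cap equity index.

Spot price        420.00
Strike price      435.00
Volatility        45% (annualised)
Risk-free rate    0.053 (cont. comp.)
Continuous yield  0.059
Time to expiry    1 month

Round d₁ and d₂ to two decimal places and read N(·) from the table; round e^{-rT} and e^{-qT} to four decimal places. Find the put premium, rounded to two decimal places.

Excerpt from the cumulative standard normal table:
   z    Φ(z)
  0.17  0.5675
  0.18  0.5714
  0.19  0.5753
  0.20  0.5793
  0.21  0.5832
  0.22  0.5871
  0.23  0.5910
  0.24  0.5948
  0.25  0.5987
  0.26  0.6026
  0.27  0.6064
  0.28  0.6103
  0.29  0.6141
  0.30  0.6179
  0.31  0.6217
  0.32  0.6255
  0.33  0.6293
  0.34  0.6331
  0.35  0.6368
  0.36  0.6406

σ√T = 0.45 × 0.2887 = 0.1299
d₁ = [ln(420/435) + (0.053 − 0.059 + 0.45²/2)·0.08333] / 0.1299 = [-0.0351 + 0.0079] / 0.1299 = -0.2090 → -0.21
d₂ = d₁ − σ√T = -0.2090 − 0.1299 = -0.3389 → -0.34
exp(−qT) = exp(−0.059·0.08333) = 0.9951;  exp(−rT) = exp(−0.053·0.08333) = 0.9956
N(−d₂) = N(0.34) = 0.6331;  N(−d₁) = N(0.21) = 0.5832
P = 435·0.9956·0.6331 − 420·0.9951·0.5832 = 274.1867 − 243.7438 = 30.4430

30.44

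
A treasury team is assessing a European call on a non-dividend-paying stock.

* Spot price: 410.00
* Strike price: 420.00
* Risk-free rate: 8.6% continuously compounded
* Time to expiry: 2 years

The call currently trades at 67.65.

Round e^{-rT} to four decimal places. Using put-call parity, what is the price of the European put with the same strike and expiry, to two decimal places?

e^(−rT) = e^(−0.086·2) = 0.8420
Put-call parity: C − P = S − K·e^(−rT) = 410 − 420·0.8420 = 410 − 353.6400 = 56.3600
P = C − (C − P) = 67.65 − (56.3600) = 11.2900

11.29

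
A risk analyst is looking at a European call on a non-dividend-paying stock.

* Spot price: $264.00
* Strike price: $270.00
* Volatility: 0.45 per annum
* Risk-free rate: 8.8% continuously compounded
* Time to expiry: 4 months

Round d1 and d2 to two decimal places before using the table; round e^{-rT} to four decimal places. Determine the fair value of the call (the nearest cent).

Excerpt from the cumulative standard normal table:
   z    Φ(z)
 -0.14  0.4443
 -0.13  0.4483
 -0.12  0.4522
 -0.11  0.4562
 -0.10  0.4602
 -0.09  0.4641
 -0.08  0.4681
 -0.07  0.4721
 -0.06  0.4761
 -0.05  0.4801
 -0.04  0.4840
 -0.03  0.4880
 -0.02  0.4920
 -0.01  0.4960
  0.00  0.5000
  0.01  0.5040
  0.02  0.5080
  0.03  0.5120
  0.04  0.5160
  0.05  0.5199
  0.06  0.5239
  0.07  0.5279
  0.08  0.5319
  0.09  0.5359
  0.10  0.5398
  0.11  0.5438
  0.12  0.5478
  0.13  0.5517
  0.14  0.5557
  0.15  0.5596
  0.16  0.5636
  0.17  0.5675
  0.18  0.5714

$28.13

T = 0.3333;  σ√T = 0.2598
ln(S/K) + (r + σ²/2)T = ln(264/270) + (0.088 + 0.45²/2)·0.3333 = -0.0225 + 0.0631 = 0.0406
d₁ = 0.0406 / 0.2598 = 0.1563 → 0.16
d₂ = d₁ − σ√T = 0.1563 − 0.2598 = -0.1035 → -0.10
e^(−rT) = e^(−0.088·0.3333) = 0.9711
N(d₁) = N(0.16) = 0.5636;  N(d₂) = N(-0.10) = 0.4602
C = 264·0.5636 − 270·0.9711·0.4602 = 148.7904 − 120.6631 = 28.1273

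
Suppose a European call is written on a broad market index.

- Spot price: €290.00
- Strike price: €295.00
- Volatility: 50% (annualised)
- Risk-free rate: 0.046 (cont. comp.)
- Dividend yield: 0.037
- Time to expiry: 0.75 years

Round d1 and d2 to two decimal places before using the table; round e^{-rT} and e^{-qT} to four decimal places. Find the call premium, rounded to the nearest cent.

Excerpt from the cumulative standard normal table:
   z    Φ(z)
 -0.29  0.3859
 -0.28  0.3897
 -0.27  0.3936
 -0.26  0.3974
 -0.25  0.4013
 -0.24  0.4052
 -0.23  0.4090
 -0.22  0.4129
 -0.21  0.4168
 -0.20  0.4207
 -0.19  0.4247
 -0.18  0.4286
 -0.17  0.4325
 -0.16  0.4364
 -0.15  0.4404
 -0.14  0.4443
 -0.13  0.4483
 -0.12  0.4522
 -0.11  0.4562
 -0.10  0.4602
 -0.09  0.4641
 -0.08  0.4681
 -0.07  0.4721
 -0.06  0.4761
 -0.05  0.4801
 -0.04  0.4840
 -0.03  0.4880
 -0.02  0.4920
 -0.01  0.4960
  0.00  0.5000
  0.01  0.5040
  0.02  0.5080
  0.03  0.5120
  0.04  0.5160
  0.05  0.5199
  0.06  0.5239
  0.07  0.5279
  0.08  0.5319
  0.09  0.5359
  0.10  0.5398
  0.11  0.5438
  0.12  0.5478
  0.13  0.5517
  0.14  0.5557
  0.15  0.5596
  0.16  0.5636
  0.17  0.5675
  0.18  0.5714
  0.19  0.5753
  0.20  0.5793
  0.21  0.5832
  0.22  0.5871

€46.78

σ√T = 0.5·√0.75 = 0.4330
d₁ = [ln(290/295) + (0.046 − 0.037 + ½·0.5²)·0.75] / (σ√T) = (-0.0171 + 0.1005) / 0.4330 = 0.1926 ⇒ 0.19
d₂ = 0.1926 − 0.4330 = -0.2404 ⇒ -0.24
e^(−qT) = e^(−0.037·0.75) = 0.9726;  e^(−rT) = e^(−0.046·0.75) = 0.9661
C = 290·0.9726·N(0.19) − 295·0.9661·N(-0.24) = 290·0.9726·0.5753 − 295·0.9661·0.4052 = 162.2657 − 115.4818 = 46.7839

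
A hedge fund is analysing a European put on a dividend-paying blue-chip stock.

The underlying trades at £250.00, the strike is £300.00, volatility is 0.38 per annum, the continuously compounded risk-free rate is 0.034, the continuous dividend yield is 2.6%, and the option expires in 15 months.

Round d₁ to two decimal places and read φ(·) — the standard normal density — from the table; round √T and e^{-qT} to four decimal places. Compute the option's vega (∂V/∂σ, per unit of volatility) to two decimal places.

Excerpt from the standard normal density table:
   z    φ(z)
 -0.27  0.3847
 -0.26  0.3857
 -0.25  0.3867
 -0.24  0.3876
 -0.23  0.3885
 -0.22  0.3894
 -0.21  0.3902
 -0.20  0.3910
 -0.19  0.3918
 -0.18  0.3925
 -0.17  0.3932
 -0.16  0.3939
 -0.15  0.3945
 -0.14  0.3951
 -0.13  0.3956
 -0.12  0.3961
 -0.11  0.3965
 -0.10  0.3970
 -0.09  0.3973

106.00

σ√T = 0.38 × 1.1180 = 0.4249
d₁ = [ln(250/300) + (0.034 − 0.026 + 0.38²/2)·1.25] / 0.4249 = [-0.1823 + 0.1003] / 0.4249 = -0.1932 ≈ -0.19
√T = √1.25 = 1.1180
φ(d₁) = φ(-0.19) = 0.3918
exp(−qT) = exp(−0.026·1.25) = 0.9680
vega = S·exp(−qT)·φ(d₁)·√T = 250·0.9680·0.3918·1.1180 = 106.0038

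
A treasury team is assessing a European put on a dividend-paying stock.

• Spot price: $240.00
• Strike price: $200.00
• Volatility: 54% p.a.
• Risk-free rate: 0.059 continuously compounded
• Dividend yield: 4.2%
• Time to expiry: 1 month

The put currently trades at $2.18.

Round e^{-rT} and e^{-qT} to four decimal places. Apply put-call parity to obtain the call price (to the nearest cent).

$42.32

exp(−qT) = exp(−0.042·0.08333) = 0.9965;  exp(−rT) = exp(−0.059·0.08333) = 0.9951
Put-call parity: C − P = S·e^(−qT) − K·e^(−rT) = 240·0.9965 − 200·0.9951 = 239.1600 − 199.0200 = 40.1400
C = P + (C − P) = 2.18 + (40.1400) = 42.3200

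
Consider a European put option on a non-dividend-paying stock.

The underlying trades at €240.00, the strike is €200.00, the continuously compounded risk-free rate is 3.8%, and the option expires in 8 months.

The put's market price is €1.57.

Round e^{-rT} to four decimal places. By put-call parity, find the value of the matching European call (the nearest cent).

€46.57

e^(−rT) = e^(−0.038·0.6667) = 0.9750
Put-call parity: C − P = S − K·e^(−rT) = 240 − 200·0.9750 = 240 − 195.0000 = 45.0000
C = P + (C − P) = 1.57 + (45.0000) = 46.5700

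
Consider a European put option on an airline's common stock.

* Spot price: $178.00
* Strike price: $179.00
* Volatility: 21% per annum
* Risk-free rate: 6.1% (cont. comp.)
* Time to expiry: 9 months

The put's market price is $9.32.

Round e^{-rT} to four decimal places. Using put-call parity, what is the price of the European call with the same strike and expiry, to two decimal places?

$16.32

e^(−rT) = e^(−0.061·0.75) = 0.9553
Put-call parity: C − P = S − K·e^(−rT) = 178 − 179·0.9553 = 178 − 170.9987 = 7.0013
C = P + (C − P) = 9.32 + (7.0013) = 16.3213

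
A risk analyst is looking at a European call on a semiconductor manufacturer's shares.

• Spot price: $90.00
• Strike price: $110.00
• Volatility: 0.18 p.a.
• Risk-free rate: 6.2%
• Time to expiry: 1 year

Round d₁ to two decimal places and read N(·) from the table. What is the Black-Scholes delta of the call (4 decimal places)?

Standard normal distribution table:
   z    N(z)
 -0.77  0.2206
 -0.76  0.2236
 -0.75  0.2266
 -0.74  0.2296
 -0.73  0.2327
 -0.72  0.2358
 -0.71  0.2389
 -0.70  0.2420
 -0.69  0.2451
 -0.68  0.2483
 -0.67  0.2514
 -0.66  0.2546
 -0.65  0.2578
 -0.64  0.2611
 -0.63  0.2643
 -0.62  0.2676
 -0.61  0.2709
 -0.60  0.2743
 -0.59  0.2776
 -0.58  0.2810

σ√T = 0.18 × 1.0000 = 0.1800
ln(S/K) + (r + σ²/2)T = ln(90/110) + (0.062 + 0.18²/2)·1 = -0.2007 + 0.0782 = -0.1225
d₁ = -0.1225 / 0.1800 = -0.6804 → -0.68
N(d₁) = N(-0.68) = 0.2483
Δ_call = N(d₁) = 0.2483

0.2483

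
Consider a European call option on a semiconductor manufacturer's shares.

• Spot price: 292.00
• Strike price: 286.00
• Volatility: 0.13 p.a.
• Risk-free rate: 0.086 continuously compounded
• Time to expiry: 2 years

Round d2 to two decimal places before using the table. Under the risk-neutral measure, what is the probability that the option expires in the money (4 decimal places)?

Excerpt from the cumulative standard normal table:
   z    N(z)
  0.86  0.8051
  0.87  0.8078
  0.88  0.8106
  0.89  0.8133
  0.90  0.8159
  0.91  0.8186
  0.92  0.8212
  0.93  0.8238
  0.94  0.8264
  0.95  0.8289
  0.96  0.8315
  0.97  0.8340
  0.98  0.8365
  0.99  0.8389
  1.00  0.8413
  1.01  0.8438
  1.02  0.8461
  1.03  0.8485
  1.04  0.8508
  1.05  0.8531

T = 2;  σ√T = 0.1838
d₁ = [ln(292/286) + (0.086 + ½·0.13²)·2] / (σ√T) = (0.0208 + 0.1889) / 0.1838 = 1.1404 which rounds to 1.14
d₂ = 1.1404 − 0.1838 = 0.9566 which rounds to 0.96
Risk-neutral Pr[S_T > K] = N(d₂) = N(0.96) = 0.8315

0.8315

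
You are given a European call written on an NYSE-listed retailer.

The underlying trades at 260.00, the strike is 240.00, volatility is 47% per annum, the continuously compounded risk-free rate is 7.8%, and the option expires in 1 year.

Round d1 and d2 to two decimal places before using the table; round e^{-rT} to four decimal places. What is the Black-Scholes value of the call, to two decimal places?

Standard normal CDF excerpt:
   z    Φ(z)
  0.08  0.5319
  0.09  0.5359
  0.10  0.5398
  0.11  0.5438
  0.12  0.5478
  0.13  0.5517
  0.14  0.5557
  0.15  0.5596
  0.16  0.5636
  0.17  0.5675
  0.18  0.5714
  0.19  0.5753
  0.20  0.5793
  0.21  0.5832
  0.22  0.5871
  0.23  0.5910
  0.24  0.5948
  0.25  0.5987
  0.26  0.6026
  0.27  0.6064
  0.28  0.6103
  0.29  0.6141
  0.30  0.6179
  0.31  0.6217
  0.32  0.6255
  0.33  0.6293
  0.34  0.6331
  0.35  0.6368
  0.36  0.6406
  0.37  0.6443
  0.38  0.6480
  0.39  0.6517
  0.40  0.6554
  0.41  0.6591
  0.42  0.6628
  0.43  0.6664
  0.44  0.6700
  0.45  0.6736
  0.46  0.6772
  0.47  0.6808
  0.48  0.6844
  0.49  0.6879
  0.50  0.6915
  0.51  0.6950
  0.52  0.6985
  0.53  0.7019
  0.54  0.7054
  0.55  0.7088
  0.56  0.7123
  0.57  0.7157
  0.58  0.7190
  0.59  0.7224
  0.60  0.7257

66.25

σ√T = 0.47 × 1.0000 = 0.4700
ln(S/K) + (r + σ²/2)T = ln(260/240) + (0.078 + 0.47²/2)·1 = 0.0800 + 0.1885 = 0.2685
d₁ = 0.2685 / 0.4700 = 0.5713 ⇒ 0.57
d₂ = d₁ − σ√T = 0.5713 − 0.4700 = 0.1013 ⇒ 0.10
exp(−rT) = exp(−0.078·1) = 0.9250
C = 260·N(0.57) − 240·0.9250·N(0.10) = 260·0.7157 − 240·0.9250·0.5398 = 186.0820 − 119.8356 = 66.2464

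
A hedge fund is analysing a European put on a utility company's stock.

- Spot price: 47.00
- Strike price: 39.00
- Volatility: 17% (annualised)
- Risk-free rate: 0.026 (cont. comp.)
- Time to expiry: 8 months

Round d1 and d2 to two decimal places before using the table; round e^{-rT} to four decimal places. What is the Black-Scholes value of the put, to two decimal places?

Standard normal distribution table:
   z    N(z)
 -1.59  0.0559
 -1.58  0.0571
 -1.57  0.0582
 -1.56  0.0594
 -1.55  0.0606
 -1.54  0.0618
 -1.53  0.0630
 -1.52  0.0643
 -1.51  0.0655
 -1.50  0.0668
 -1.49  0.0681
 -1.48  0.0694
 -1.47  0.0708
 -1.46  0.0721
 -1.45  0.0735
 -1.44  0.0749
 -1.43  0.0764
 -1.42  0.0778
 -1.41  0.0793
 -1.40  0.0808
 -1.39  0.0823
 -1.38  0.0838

0.19

T = 0.6667;  σ√T = 0.1388
d₁ = [ln(47/39) + (0.026 + 0.17²/2)·0.6667] / 0.1388 = [0.1866 + 0.0270] / 0.1388 = 1.5385 ≈ 1.54
d₂ = d₁ − σ√T = 1.5385 − 0.1388 = 1.3997 ≈ 1.40
e^(−rT) = e^(−0.026·0.6667) = 0.9828
P = 39·0.9828·N(-1.40) − 47·N(-1.54) = 39·0.9828·0.0808 − 47·0.0618 = 3.0970 − 2.9046 = 0.1924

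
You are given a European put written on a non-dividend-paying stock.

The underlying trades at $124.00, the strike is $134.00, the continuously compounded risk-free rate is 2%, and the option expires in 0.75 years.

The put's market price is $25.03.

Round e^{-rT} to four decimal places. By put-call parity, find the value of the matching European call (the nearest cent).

$17.03

exp(−rT) = exp(−0.02·0.75) = 0.9851
Put-call parity: C − P = S − K·e^(−rT) = 124 − 134·0.9851 = 124 − 132.0034 = -8.0034
C = P + (C − P) = 25.03 + (-8.0034) = 17.0266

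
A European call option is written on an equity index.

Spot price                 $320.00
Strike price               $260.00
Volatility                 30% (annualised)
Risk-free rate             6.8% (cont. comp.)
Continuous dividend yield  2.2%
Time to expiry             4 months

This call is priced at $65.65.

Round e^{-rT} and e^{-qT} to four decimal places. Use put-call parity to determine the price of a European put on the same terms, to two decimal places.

$2.16

exp(−qT) = exp(−0.022·0.3333) = 0.9927;  exp(−rT) = exp(−0.068·0.3333) = 0.9776
Put-call parity: C − P = S·e^(−qT) − K·e^(−rT) = 320·0.9927 − 260·0.9776 = 317.6640 − 254.1760 = 63.4880
P = C − (C − P) = 65.65 − (63.4880) = 2.1620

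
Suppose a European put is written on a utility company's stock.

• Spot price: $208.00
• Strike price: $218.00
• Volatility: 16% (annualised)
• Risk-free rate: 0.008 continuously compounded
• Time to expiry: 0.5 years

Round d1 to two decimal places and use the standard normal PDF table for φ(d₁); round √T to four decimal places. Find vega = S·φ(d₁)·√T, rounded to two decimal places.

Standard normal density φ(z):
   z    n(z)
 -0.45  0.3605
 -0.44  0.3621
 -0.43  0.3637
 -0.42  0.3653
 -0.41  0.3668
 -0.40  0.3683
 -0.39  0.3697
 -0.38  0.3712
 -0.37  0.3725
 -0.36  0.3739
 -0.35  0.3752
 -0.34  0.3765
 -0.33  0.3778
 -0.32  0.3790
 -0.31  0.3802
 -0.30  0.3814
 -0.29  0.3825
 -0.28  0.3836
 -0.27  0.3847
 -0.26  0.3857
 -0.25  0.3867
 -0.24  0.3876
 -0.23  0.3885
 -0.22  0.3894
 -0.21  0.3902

T = 0.5;  σ√T = 0.1131
ln(S/K) + (r + σ²/2)T = ln(208/218) + (0.008 + 0.16²/2)·0.5 = -0.0470 + 0.0104 = -0.0366
d₁ = -0.0366 / 0.1131 = -0.3231 ⇒ -0.32
√T = √0.5 = 0.7071
φ(d₁) = φ(-0.32) = 0.3790
vega = S·φ(d₁)·√T = 208·0.3790·0.7071 = 55.7421
(Call and put vega coincide under Black-Scholes.)

55.74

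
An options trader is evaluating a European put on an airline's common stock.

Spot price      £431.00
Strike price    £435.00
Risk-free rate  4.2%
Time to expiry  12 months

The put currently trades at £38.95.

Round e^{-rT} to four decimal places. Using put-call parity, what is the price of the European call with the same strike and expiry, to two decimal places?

£52.83

exp(−rT) = exp(−0.042·1) = 0.9589
Put-call parity: C − P = S − K·e^(−rT) = 431 − 435·0.9589 = 431 − 417.1215 = 13.8785
C = P + (C − P) = 38.95 + (13.8785) = 52.8285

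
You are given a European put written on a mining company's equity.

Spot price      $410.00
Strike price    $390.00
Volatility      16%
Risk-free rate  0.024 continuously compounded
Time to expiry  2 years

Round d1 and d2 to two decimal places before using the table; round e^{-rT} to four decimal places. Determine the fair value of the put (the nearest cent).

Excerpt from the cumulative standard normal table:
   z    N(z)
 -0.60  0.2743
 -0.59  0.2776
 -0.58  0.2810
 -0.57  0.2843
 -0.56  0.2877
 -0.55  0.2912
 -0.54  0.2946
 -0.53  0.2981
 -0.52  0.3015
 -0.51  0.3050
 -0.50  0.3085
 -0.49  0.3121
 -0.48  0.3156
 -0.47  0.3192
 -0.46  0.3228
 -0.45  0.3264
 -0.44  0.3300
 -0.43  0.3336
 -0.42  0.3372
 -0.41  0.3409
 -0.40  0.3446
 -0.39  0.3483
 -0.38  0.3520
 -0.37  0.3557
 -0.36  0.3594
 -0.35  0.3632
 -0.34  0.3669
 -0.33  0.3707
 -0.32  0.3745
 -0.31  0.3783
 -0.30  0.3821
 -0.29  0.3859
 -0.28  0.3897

T = 2;  σ√T = 0.2263
ln(S/K) + (r + σ²/2)T = ln(410/390) + (0.024 + 0.16²/2)·2 = 0.0500 + 0.0736 = 0.1236
d₁ = 0.1236 / 0.2263 = 0.5463 ⇒ 0.55
d₂ = d₁ − σ√T = 0.5463 − 0.2263 = 0.3200 ⇒ 0.32
exp(−rT) = exp(−0.024·2) = 0.9531
N(−d₂) = N(-0.32) = 0.3745;  N(−d₁) = N(-0.55) = 0.2912
P = 390·0.9531·0.3745 − 410·0.2912 = 139.2050 − 119.3920 = 19.8130

$19.81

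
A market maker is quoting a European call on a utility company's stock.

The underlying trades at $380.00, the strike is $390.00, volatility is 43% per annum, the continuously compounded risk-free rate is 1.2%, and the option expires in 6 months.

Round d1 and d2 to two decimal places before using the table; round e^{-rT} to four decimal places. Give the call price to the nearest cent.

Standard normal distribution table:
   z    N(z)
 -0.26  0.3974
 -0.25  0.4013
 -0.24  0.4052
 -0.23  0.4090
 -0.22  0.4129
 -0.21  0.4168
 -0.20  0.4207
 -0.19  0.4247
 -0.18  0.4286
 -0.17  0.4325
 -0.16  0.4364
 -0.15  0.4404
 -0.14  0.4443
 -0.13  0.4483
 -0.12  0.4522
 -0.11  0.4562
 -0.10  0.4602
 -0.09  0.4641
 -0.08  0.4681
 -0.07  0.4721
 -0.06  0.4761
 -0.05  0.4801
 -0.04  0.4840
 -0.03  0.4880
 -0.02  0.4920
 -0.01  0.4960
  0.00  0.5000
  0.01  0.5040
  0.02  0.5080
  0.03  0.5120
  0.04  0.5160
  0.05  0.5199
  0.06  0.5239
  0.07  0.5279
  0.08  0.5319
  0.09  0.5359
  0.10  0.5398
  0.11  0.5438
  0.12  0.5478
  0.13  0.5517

σ√T = 0.43·√0.5 = 0.3041
d₁ = [ln(380/390) + (0.012 + 0.43²/2)·0.5] / 0.3041 = [-0.0260 + 0.0522] / 0.3041 = 0.0863 ⇒ 0.09
d₂ = d₁ − σ√T = 0.0863 − 0.3041 = -0.2177 ⇒ -0.22
e^(−rT) = e^(−0.012·0.5) = 0.9940
N(d₁) = N(0.09) = 0.5359;  N(d₂) = N(-0.22) = 0.4129
C = 380·0.5359 − 390·0.9940·0.4129 = 203.6420 − 160.0648 = 43.5772

$43.58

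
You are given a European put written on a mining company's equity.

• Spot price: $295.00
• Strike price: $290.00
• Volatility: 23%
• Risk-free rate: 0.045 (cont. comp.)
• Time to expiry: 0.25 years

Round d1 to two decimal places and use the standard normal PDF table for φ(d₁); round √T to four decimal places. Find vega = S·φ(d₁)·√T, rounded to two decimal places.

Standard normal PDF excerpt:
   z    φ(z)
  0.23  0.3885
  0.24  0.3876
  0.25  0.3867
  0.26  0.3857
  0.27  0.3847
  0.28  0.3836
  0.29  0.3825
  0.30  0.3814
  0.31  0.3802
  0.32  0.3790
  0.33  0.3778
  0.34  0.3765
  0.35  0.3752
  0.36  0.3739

T = 0.25;  σ√T = 0.1150
d₁ = [ln(295/290) + (0.045 + ½·0.23²)·0.25] / (σ√T) = (0.0171 + 0.0179) / 0.1150 = 0.3040 ⇒ 0.30
√T = √0.25 = 0.5000
φ(d₁) = φ(0.30) = 0.3814
vega = S·φ(d₁)·√T = 295·0.3814·0.5000 = 56.2565

56.26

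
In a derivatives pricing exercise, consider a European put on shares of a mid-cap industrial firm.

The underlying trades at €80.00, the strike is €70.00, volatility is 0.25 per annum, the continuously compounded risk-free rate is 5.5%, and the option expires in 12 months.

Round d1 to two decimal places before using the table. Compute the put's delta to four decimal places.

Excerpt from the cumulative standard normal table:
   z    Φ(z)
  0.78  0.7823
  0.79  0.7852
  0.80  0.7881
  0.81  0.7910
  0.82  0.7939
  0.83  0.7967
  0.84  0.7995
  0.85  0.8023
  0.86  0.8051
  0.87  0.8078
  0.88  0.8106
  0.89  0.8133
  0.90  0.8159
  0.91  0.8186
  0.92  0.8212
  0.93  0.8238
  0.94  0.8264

σ√T = 0.25 × 1.0000 = 0.2500
ln(S/K) + (r + σ²/2)T = ln(80/70) + (0.055 + 0.25²/2)·1 = 0.1335 + 0.0862 = 0.2198
d₁ = 0.2198 / 0.2500 = 0.8791 ⇒ 0.88
N(d₁) = N(0.88) = 0.8106
Δ_put = N(d₁) − 1 = 0.8106 − 1 = -0.1894

-0.1894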